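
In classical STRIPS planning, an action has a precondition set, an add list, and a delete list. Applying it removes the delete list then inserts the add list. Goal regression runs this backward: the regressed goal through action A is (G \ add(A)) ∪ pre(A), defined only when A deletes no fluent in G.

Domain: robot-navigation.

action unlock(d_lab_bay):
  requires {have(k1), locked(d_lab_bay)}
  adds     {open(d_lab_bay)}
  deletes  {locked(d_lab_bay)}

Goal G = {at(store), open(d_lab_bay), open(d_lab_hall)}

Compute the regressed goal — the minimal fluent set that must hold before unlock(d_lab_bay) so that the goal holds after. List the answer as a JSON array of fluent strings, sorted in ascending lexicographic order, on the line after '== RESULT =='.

Compute (G \ add) ∪ pre:
  G ∩ del = {}  (empty — regression defined)
  G \ add = {at(store), open(d_lab_bay), open(d_lab_hall)} \ {open(d_lab_bay)} = {at(store), open(d_lab_hall)}
  ∪ pre   = {at(store), open(d_lab_hall)} ∪ {have(k1), locked(d_lab_bay)}
          = {at(store), have(k1), locked(d_lab_bay), open(d_lab_hall)}

== RESULT ==
["at(store)", "have(k1)", "locked(d_lab_bay)", "open(d_lab_hall)"]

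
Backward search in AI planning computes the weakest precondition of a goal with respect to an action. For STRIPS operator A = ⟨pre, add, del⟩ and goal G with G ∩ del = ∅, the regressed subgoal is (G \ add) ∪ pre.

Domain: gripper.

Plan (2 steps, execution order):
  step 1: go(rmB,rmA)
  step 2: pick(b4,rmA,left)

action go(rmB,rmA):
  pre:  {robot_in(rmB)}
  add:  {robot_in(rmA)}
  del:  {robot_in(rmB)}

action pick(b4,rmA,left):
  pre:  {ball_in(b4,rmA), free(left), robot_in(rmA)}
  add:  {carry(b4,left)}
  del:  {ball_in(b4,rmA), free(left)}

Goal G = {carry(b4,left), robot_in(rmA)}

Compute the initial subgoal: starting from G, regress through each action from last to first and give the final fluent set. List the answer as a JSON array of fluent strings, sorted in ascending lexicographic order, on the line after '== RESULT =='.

Work backward from the goal:
  through step 2 (pick(b4,rmA,left)): drop {carry(b4,left)}, keep {robot_in(rmA)}, require {ball_in(b4,rmA), free(left), robot_in(rmA)}
    → {ball_in(b4,rmA), free(left), robot_in(rmA)}
  through step 1 (go(rmB,rmA)): drop {robot_in(rmA)}, keep {ball_in(b4,rmA), free(left)}, require {robot_in(rmB)}
    → {ball_in(b4,rmA), free(left), robot_in(rmB)}

== RESULT ==
["ball_in(b4,rmA)", "free(left)", "robot_in(rmB)"]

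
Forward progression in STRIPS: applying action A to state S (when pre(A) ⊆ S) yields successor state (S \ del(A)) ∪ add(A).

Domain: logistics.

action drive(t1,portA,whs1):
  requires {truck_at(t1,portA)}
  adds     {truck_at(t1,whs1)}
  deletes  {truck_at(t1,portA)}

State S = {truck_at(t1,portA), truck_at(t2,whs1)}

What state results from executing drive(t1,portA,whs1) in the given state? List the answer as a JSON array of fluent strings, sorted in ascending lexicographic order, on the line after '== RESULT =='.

Compute (S \ del) ∪ add:
  pre ⊆ S: {truck_at(t1,portA)} ⊆ S  — applicable
  S \ del = {truck_at(t2,whs1)}
  ∪ add   = {truck_at(t1,whs1), truck_at(t2,whs1)}

== RESULT ==
["truck_at(t1,whs1)", "truck_at(t2,whs1)"]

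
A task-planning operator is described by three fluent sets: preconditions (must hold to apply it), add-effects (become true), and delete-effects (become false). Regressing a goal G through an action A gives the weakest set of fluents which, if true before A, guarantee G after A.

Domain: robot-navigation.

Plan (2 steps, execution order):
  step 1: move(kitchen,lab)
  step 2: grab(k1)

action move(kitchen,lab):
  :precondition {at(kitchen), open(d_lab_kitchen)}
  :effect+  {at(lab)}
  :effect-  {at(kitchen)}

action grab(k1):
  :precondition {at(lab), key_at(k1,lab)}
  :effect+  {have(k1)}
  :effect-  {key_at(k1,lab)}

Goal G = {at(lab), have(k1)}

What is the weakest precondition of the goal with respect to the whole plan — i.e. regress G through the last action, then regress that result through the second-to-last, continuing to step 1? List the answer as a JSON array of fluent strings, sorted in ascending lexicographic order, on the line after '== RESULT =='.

Regress step by step:
  through step 2 (grab(k1)): drop {have(k1)}, keep {at(lab)}, require {at(lab), key_at(k1,lab)}
    → {at(lab), key_at(k1,lab)}
  through step 1 (move(kitchen,lab)): drop {at(lab)}, keep {key_at(k1,lab)}, require {at(kitchen), open(d_lab_kitchen)}
    → {at(kitchen), key_at(k1,lab), open(d_lab_kitchen)}

== RESULT ==
["at(kitchen)", "key_at(k1,lab)", "open(d_lab_kitchen)"]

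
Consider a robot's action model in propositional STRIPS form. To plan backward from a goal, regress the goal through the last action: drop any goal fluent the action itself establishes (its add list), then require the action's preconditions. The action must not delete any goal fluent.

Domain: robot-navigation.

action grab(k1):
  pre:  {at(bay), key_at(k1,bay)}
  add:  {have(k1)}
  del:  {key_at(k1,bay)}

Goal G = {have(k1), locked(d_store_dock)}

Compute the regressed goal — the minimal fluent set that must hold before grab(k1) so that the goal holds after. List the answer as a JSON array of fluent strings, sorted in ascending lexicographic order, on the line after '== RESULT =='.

Compute (G \ add) ∪ pre:
  G ∩ del = {}  (empty — regression defined)
  G \ add = {have(k1), locked(d_store_dock)} \ {have(k1)} = {locked(d_store_dock)}
  ∪ pre   = {locked(d_store_dock)} ∪ {at(bay), key_at(k1,bay)}
          = {at(bay), key_at(k1,bay), locked(d_store_dock)}

== RESULT ==
["at(bay)", "key_at(k1,bay)", "locked(d_store_dock)"]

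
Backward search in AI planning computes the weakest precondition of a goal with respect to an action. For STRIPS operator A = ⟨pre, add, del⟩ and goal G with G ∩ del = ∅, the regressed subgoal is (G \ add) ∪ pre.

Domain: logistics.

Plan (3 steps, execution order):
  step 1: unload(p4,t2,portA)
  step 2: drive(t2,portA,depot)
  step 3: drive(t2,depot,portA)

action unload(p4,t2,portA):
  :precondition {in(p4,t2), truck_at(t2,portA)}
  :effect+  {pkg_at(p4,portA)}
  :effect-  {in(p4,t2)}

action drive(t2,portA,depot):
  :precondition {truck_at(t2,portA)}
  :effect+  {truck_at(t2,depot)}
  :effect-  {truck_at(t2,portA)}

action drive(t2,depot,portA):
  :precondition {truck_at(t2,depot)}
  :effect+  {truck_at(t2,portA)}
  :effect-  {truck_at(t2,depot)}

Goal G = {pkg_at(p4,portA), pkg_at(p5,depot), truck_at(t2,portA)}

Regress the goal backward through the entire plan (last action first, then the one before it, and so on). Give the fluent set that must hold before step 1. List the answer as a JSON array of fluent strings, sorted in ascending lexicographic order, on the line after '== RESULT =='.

Work backward from the goal:
  through step 3 (drive(t2,depot,portA)): drop {truck_at(t2,portA)}, keep {pkg_at(p4,portA), pkg_at(p5,depot)}, require {truck_at(t2,depot)}
    → {pkg_at(p4,portA), pkg_at(p5,depot), truck_at(t2,depot)}
  through step 2 (drive(t2,portA,depot)): drop {truck_at(t2,depot)}, keep {pkg_at(p4,portA), pkg_at(p5,depot)}, require {truck_at(t2,portA)}
    → {pkg_at(p4,portA), pkg_at(p5,depot), truck_at(t2,portA)}
  through step 1 (unload(p4,t2,portA)): drop {pkg_at(p4,portA)}, keep {pkg_at(p5,depot), truck_at(t2,portA)}, require {in(p4,t2), truck_at(t2,portA)}
    → {in(p4,t2), pkg_at(p5,depot), truck_at(t2,portA)}

== RESULT ==
["in(p4,t2)", "pkg_at(p5,depot)", "truck_at(t2,portA)"]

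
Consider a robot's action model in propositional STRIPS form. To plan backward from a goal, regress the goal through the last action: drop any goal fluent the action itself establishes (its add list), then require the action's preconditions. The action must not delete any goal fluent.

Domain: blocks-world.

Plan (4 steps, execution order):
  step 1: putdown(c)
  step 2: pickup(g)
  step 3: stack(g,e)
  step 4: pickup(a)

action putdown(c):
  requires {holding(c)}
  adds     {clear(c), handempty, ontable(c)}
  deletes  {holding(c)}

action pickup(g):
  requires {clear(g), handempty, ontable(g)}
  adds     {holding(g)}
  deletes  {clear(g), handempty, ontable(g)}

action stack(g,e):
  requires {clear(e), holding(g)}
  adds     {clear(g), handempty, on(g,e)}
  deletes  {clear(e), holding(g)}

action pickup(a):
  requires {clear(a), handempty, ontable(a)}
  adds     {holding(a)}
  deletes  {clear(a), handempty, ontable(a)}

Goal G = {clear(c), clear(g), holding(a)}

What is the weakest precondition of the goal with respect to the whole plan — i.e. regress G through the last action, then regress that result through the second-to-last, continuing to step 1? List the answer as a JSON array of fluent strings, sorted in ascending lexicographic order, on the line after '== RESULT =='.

Work backward from the goal:
  through step 4 (pickup(a)): drop {holding(a)}, keep {clear(c), clear(g)}, require {clear(a), handempty, ontable(a)}
    → {clear(a), clear(c), clear(g), handempty, ontable(a)}
  through step 3 (stack(g,e)): drop {clear(g), handempty}, keep {clear(a), clear(c), ontable(a)}, require {clear(e), holding(g)}
    → {clear(a), clear(c), clear(e), holding(g), ontable(a)}
  through step 2 (pickup(g)): drop {holding(g)}, keep {clear(a), clear(c), clear(e), ontable(a)}, require {clear(g), handempty, ontable(g)}
    → {clear(a), clear(c), clear(e), clear(g), handempty, ontable(a), ontable(g)}
  through step 1 (putdown(c)): drop {clear(c), handempty}, keep {clear(a), clear(e), clear(g), ontable(a), ontable(g)}, require {holding(c)}
    → {clear(a), clear(e), clear(g), holding(c), ontable(a), ontable(g)}

== RESULT ==
["clear(a)", "clear(e)", "clear(g)", "holding(c)", "ontable(a)", "ontable(g)"]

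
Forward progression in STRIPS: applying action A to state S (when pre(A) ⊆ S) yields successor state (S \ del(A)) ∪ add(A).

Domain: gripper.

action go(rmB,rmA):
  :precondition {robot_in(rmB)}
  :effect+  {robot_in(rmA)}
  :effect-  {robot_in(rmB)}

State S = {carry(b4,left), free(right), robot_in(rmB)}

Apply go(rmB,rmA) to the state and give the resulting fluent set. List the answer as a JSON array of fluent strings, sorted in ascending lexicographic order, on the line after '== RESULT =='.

Compute (S \ del) ∪ add:
  pre ⊆ S: {robot_in(rmB)} ⊆ S  — applicable
  S \ del = {carry(b4,left), free(right)}
  ∪ add   = {carry(b4,left), free(right), robot_in(rmA)}

== RESULT ==
["carry(b4,left)", "free(right)", "robot_in(rmA)"]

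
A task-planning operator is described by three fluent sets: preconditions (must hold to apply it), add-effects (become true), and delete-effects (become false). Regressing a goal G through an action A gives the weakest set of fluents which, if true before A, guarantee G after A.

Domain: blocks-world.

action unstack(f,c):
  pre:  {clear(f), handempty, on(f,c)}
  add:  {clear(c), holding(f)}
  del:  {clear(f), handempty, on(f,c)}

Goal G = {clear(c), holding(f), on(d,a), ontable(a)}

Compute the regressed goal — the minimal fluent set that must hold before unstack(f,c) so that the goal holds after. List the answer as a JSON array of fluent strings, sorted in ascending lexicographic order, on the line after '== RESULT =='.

Compute (G \ add) ∪ pre:
  G ∩ del = {}  (empty — regression defined)
  G \ add = {clear(c), holding(f), on(d,a), ontable(a)} \ {clear(c), holding(f)} = {on(d,a), ontable(a)}
  ∪ pre   = {on(d,a), ontable(a)} ∪ {clear(f), handempty, on(f,c)}
          = {clear(f), handempty, on(d,a), on(f,c), ontable(a)}

== RESULT ==
["clear(f)", "handempty", "on(d,a)", "on(f,c)", "ontable(a)"]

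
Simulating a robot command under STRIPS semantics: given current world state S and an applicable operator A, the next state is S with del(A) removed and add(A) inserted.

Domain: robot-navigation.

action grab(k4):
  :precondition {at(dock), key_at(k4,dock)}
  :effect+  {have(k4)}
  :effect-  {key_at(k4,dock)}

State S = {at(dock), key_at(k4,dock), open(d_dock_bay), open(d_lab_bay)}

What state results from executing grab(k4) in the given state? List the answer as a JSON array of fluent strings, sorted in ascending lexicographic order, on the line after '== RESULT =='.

Compute (S \ del) ∪ add:
  pre ⊆ S: {at(dock), key_at(k4,dock)} ⊆ S  — applicable
  S \ del = {at(dock), open(d_dock_bay), open(d_lab_bay)}
  ∪ add   = {at(dock), have(k4), open(d_dock_bay), open(d_lab_bay)}

== RESULT ==
["at(dock)", "have(k4)", "open(d_dock_bay)", "open(d_lab_bay)"]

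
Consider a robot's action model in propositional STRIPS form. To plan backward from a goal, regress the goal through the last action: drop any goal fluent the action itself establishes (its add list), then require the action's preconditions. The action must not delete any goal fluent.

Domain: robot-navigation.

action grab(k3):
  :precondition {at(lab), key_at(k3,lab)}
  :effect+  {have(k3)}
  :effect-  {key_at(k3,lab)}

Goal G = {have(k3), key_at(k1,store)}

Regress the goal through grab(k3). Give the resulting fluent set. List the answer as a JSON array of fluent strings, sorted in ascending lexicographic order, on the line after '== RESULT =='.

Compute (G \ add) ∪ pre:
  G ∩ del = {}  (empty — regression defined)
  G \ add = {have(k3), key_at(k1,store)} \ {have(k3)} = {key_at(k1,store)}
  ∪ pre   = {key_at(k1,store)} ∪ {at(lab), key_at(k3,lab)}
          = {at(lab), key_at(k1,store), key_at(k3,lab)}

== RESULT ==
["at(lab)", "key_at(k1,store)", "key_at(k3,lab)"]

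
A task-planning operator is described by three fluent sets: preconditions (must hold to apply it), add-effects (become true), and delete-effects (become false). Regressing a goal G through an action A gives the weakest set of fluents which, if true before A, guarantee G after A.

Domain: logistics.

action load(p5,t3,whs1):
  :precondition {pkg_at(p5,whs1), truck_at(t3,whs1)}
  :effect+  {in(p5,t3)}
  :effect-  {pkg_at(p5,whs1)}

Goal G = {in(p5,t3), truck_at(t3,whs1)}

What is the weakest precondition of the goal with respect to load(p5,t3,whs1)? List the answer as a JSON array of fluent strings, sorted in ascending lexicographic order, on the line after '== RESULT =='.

Regress:
  G ∩ del = {}  (empty — regression defined)
  G \ add = {in(p5,t3), truck_at(t3,whs1)} \ {in(p5,t3)} = {truck_at(t3,whs1)}
  ∪ pre   = {truck_at(t3,whs1)} ∪ {pkg_at(p5,whs1), truck_at(t3,whs1)}
          = {pkg_at(p5,whs1), truck_at(t3,whs1)}

== RESULT ==
["pkg_at(p5,whs1)", "truck_at(t3,whs1)"]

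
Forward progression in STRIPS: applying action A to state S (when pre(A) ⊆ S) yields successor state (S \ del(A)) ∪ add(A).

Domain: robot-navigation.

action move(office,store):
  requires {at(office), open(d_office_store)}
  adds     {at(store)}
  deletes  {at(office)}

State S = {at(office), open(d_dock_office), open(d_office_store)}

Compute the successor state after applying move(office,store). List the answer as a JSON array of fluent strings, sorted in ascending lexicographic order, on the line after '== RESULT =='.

Progress:
  pre ⊆ S: {at(office), open(d_office_store)} ⊆ S  — applicable
  S \ del = {open(d_dock_office), open(d_office_store)}
  ∪ add   = {at(store), open(d_dock_office), open(d_office_store)}

== RESULT ==
["at(store)", "open(d_dock_office)", "open(d_office_store)"]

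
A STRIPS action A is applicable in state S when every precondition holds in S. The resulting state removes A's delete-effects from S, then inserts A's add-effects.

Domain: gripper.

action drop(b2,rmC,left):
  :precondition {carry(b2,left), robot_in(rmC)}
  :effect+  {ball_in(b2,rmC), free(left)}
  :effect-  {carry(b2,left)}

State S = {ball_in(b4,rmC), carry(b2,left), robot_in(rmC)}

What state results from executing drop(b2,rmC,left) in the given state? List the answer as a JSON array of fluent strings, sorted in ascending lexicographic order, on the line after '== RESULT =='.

Progress:
  pre ⊆ S: {carry(b2,left), robot_in(rmC)} ⊆ S  — applicable
  S \ del = {ball_in(b4,rmC), robot_in(rmC)}
  ∪ add   = {ball_in(b2,rmC), ball_in(b4,rmC), free(left), robot_in(rmC)}

== RESULT ==
["ball_in(b2,rmC)", "ball_in(b4,rmC)", "free(left)", "robot_in(rmC)"]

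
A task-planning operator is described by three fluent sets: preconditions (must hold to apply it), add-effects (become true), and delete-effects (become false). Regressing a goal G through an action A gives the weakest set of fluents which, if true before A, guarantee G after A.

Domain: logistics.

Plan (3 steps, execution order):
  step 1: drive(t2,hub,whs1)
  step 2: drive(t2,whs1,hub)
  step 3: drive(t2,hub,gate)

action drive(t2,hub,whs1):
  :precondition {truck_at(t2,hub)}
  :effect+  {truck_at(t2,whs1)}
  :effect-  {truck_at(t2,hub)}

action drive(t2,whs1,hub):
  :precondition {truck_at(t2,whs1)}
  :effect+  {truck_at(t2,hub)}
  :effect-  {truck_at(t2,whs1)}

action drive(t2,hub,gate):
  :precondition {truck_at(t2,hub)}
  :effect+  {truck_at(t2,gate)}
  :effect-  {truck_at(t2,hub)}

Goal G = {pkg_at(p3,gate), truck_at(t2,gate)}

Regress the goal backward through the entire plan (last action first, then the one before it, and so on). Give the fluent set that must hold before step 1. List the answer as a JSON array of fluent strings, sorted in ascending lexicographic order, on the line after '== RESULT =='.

Work backward from the goal:
  through step 3 (drive(t2,hub,gate)): drop {truck_at(t2,gate)}, keep {pkg_at(p3,gate)}, require {truck_at(t2,hub)}
    → {pkg_at(p3,gate), truck_at(t2,hub)}
  through step 2 (drive(t2,whs1,hub)): drop {truck_at(t2,hub)}, keep {pkg_at(p3,gate)}, require {truck_at(t2,whs1)}
    → {pkg_at(p3,gate), truck_at(t2,whs1)}
  through step 1 (drive(t2,hub,whs1)): drop {truck_at(t2,whs1)}, keep {pkg_at(p3,gate)}, require {truck_at(t2,hub)}
    → {pkg_at(p3,gate), truck_at(t2,hub)}

== RESULT ==
["pkg_at(p3,gate)", "truck_at(t2,hub)"]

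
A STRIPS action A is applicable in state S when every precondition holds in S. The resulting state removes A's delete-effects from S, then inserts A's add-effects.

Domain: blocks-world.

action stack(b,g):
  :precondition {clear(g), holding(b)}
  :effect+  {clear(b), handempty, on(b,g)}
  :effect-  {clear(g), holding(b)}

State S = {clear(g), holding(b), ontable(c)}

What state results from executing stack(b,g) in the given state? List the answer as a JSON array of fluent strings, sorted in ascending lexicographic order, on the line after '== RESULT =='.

Progress:
  pre ⊆ S: {clear(g), holding(b)} ⊆ S  — applicable
  S \ del = {ontable(c)}
  ∪ add   = {clear(b), handempty, on(b,g), ontable(c)}

== RESULT ==
["clear(b)", "handempty", "on(b,g)", "ontable(c)"]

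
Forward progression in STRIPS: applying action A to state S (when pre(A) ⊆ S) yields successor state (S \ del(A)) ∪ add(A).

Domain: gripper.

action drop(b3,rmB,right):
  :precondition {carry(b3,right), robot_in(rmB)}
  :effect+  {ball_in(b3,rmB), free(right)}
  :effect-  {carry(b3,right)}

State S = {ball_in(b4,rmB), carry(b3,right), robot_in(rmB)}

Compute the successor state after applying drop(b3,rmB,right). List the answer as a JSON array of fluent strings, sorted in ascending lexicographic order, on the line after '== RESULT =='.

Progress:
  pre ⊆ S: {carry(b3,right), robot_in(rmB)} ⊆ S  — applicable
  S \ del = {ball_in(b4,rmB), robot_in(rmB)}
  ∪ add   = {ball_in(b3,rmB), ball_in(b4,rmB), free(right), robot_in(rmB)}

== RESULT ==
["ball_in(b3,rmB)", "ball_in(b4,rmB)", "free(right)", "robot_in(rmB)"]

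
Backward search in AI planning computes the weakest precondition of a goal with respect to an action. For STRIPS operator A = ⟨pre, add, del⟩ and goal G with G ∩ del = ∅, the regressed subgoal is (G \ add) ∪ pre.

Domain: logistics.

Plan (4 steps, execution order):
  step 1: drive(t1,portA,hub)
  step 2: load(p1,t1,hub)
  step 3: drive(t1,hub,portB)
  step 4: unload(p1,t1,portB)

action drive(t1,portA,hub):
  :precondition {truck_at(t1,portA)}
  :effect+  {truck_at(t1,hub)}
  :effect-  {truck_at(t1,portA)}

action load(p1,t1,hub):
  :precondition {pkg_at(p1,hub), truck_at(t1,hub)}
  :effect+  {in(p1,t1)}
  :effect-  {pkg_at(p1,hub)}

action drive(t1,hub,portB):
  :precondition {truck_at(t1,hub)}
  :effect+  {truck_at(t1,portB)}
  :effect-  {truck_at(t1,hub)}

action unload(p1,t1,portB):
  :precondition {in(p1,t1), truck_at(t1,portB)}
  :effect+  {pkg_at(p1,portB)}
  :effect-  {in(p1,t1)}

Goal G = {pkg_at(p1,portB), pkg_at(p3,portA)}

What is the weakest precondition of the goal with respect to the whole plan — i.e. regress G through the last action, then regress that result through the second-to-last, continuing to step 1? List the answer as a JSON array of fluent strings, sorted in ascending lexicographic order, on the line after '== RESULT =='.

Regress step by step:
  through step 4 (unload(p1,t1,portB)): drop {pkg_at(p1,portB)}, keep {pkg_at(p3,portA)}, require {in(p1,t1), truck_at(t1,portB)}
    → {in(p1,t1), pkg_at(p3,portA), truck_at(t1,portB)}
  through step 3 (drive(t1,hub,portB)): drop {truck_at(t1,portB)}, keep {in(p1,t1), pkg_at(p3,portA)}, require {truck_at(t1,hub)}
    → {in(p1,t1), pkg_at(p3,portA), truck_at(t1,hub)}
  through step 2 (load(p1,t1,hub)): drop {in(p1,t1)}, keep {pkg_at(p3,portA), truck_at(t1,hub)}, require {pkg_at(p1,hub), truck_at(t1,hub)}
    → {pkg_at(p1,hub), pkg_at(p3,portA), truck_at(t1,hub)}
  through step 1 (drive(t1,portA,hub)): drop {truck_at(t1,hub)}, keep {pkg_at(p1,hub), pkg_at(p3,portA)}, require {truck_at(t1,portA)}
    → {pkg_at(p1,hub), pkg_at(p3,portA), truck_at(t1,portA)}

== RESULT ==
["pkg_at(p1,hub)", "pkg_at(p3,portA)", "truck_at(t1,portA)"]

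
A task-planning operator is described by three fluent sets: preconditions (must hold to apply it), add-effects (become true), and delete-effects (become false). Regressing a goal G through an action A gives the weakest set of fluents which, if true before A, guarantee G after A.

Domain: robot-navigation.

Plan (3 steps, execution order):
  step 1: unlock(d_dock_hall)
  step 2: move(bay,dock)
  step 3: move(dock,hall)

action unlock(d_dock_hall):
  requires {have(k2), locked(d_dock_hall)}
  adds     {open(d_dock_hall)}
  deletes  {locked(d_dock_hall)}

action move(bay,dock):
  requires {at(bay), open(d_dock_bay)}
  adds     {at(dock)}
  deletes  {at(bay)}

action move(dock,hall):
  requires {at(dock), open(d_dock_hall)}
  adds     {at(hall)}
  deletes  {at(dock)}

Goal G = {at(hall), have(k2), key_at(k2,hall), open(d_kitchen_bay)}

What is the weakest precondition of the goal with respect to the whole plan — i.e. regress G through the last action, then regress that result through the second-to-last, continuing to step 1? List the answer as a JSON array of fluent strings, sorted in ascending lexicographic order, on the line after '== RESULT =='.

Work backward from the goal:
  through step 3 (move(dock,hall)): drop {at(hall)}, keep {have(k2), key_at(k2,hall), open(d_kitchen_bay)}, require {at(dock), open(d_dock_hall)}
    → {at(dock), have(k2), key_at(k2,hall), open(d_dock_hall), open(d_kitchen_bay)}
  through step 2 (move(bay,dock)): drop {at(dock)}, keep {have(k2), key_at(k2,hall), open(d_dock_hall), open(d_kitchen_bay)}, require {at(bay), open(d_dock_bay)}
    → {at(bay), have(k2), key_at(k2,hall), open(d_dock_bay), open(d_dock_hall), open(d_kitchen_bay)}
  through step 1 (unlock(d_dock_hall)): drop {open(d_dock_hall)}, keep {at(bay), have(k2), key_at(k2,hall), open(d_dock_bay), open(d_kitchen_bay)}, require {have(k2), locked(d_dock_hall)}
    → {at(bay), have(k2), key_at(k2,hall), locked(d_dock_hall), open(d_dock_bay), open(d_kitchen_bay)}

== RESULT ==
["at(bay)", "have(k2)", "key_at(k2,hall)", "locked(d_dock_hall)", "open(d_dock_bay)", "open(d_kitchen_bay)"]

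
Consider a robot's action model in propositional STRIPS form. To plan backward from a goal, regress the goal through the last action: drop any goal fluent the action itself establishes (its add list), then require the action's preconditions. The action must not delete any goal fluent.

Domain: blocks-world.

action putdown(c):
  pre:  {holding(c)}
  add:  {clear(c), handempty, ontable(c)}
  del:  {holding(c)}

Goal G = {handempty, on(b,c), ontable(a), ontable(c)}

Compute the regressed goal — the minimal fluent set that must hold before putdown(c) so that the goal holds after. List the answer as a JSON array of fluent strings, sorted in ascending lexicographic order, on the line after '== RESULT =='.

Regress:
  G ∩ del = {}  (empty — regression defined)
  G \ add = {handempty, on(b,c), ontable(a), ontable(c)} \ {clear(c), handempty, ontable(c)} = {on(b,c), ontable(a)}
  ∪ pre   = {on(b,c), ontable(a)} ∪ {holding(c)}
          = {holding(c), on(b,c), ontable(a)}

== RESULT ==
["holding(c)", "on(b,c)", "ontable(a)"]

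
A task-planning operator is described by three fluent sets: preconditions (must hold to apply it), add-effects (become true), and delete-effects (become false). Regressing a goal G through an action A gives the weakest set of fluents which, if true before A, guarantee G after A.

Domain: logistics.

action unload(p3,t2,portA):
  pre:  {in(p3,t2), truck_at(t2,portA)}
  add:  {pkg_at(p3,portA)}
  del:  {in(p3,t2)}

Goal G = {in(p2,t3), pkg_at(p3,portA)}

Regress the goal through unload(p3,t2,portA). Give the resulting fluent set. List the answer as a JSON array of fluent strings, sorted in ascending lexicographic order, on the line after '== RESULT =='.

Regress:
  G ∩ del = {}  (empty — regression defined)
  G \ add = {in(p2,t3), pkg_at(p3,portA)} \ {pkg_at(p3,portA)} = {in(p2,t3)}
  ∪ pre   = {in(p2,t3)} ∪ {in(p3,t2), truck_at(t2,portA)}
          = {in(p2,t3), in(p3,t2), truck_at(t2,portA)}

== RESULT ==
["in(p2,t3)", "in(p3,t2)", "truck_at(t2,portA)"]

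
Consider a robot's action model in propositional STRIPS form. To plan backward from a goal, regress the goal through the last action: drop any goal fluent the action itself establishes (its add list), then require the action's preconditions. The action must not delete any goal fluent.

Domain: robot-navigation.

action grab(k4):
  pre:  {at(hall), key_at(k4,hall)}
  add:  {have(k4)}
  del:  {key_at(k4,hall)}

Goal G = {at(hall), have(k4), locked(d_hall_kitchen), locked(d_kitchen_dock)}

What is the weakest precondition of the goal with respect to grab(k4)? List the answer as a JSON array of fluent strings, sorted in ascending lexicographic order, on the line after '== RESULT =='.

Compute (G \ add) ∪ pre:
  G ∩ del = {}  (empty — regression defined)
  G \ add = {at(hall), have(k4), locked(d_hall_kitchen), locked(d_kitchen_dock)} \ {have(k4)} = {at(hall), locked(d_hall_kitchen), locked(d_kitchen_dock)}
  ∪ pre   = {at(hall), locked(d_hall_kitchen), locked(d_kitchen_dock)} ∪ {at(hall), key_at(k4,hall)}
          = {at(hall), key_at(k4,hall), locked(d_hall_kitchen), locked(d_kitchen_dock)}

== RESULT ==
["at(hall)", "key_at(k4,hall)", "locked(d_hall_kitchen)", "locked(d_kitchen_dock)"]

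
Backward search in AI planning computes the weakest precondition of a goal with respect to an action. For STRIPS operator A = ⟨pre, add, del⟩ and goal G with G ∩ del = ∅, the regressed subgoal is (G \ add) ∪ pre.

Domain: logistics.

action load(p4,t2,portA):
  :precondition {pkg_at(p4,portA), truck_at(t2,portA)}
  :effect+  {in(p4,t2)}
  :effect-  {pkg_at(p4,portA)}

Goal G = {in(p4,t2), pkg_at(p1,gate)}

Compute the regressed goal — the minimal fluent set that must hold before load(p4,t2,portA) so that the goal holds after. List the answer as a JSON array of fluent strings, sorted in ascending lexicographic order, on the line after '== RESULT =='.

Regress:
  G ∩ del = {}  (empty — regression defined)
  G \ add = {in(p4,t2), pkg_at(p1,gate)} \ {in(p4,t2)} = {pkg_at(p1,gate)}
  ∪ pre   = {pkg_at(p1,gate)} ∪ {pkg_at(p4,portA), truck_at(t2,portA)}
          = {pkg_at(p1,gate), pkg_at(p4,portA), truck_at(t2,portA)}

== RESULT ==
["pkg_at(p1,gate)", "pkg_at(p4,portA)", "truck_at(t2,portA)"]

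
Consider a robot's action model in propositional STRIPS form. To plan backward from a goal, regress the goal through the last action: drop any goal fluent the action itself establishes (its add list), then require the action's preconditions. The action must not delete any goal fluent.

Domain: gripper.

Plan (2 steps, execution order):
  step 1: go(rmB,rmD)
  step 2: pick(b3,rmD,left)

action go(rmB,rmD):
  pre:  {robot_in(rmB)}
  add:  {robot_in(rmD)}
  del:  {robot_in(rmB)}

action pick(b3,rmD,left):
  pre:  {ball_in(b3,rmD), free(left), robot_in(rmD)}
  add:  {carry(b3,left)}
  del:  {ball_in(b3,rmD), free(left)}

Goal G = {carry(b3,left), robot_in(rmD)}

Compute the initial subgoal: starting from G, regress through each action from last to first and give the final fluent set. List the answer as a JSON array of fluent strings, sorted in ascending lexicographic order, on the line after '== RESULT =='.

Regress step by step:
  through step 2 (pick(b3,rmD,left)): drop {carry(b3,left)}, keep {robot_in(rmD)}, require {ball_in(b3,rmD), free(left), robot_in(rmD)}
    → {ball_in(b3,rmD), free(left), robot_in(rmD)}
  through step 1 (go(rmB,rmD)): drop {robot_in(rmD)}, keep {ball_in(b3,rmD), free(left)}, require {robot_in(rmB)}
    → {ball_in(b3,rmD), free(left), robot_in(rmB)}

== RESULT ==
["ball_in(b3,rmD)", "free(left)", "robot_in(rmB)"]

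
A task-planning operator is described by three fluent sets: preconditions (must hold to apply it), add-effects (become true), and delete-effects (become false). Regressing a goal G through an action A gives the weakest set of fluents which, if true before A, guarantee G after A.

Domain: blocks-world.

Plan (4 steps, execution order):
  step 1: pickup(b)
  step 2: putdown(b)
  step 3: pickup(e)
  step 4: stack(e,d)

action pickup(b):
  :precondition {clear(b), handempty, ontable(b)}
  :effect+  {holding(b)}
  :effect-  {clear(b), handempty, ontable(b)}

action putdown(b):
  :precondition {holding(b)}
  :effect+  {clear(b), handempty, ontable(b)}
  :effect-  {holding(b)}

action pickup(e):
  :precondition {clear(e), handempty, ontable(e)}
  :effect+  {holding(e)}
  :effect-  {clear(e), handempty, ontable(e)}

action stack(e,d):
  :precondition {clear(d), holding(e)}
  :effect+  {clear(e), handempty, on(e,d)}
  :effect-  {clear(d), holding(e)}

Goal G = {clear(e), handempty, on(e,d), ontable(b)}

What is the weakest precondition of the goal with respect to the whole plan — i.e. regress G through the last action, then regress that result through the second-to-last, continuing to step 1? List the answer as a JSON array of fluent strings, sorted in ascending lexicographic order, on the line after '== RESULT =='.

Regress step by step:
  through step 4 (stack(e,d)): drop {clear(e), handempty, on(e,d)}, keep {ontable(b)}, require {clear(d), holding(e)}
    → {clear(d), holding(e), ontable(b)}
  through step 3 (pickup(e)): drop {holding(e)}, keep {clear(d), ontable(b)}, require {clear(e), handempty, ontable(e)}
    → {clear(d), clear(e), handempty, ontable(b), ontable(e)}
  through step 2 (putdown(b)): drop {handempty, ontable(b)}, keep {clear(d), clear(e), ontable(e)}, require {holding(b)}
    → {clear(d), clear(e), holding(b), ontable(e)}
  through step 1 (pickup(b)): drop {holding(b)}, keep {clear(d), clear(e), ontable(e)}, require {clear(b), handempty, ontable(b)}
    → {clear(b), clear(d), clear(e), handempty, ontable(b), ontable(e)}

== RESULT ==
["clear(b)", "clear(d)", "clear(e)", "handempty", "ontable(b)", "ontable(e)"]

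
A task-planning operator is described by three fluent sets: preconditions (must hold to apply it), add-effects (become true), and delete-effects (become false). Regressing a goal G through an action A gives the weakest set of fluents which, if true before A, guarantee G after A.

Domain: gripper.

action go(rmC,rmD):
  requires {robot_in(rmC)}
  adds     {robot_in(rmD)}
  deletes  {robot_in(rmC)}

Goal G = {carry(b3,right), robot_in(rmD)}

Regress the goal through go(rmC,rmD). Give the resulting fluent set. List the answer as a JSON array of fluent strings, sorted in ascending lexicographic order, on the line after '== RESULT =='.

Regress:
  G ∩ del = {}  (empty — regression defined)
  G \ add = {carry(b3,right), robot_in(rmD)} \ {robot_in(rmD)} = {carry(b3,right)}
  ∪ pre   = {carry(b3,right)} ∪ {robot_in(rmC)}
          = {carry(b3,right), robot_in(rmC)}

== RESULT ==
["carry(b3,right)", "robot_in(rmC)"]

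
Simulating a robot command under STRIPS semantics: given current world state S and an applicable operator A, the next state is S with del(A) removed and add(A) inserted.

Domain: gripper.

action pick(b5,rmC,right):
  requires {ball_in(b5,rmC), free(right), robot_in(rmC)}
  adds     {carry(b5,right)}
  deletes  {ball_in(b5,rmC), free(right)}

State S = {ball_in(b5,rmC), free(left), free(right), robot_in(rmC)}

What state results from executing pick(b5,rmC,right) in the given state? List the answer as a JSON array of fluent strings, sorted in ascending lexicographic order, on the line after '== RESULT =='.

Progress:
  pre ⊆ S: {ball_in(b5,rmC), free(right), robot_in(rmC)} ⊆ S  — applicable
  S \ del = {free(left), robot_in(rmC)}
  ∪ add   = {carry(b5,right), free(left), robot_in(rmC)}

== RESULT ==
["carry(b5,right)", "free(left)", "robot_in(rmC)"]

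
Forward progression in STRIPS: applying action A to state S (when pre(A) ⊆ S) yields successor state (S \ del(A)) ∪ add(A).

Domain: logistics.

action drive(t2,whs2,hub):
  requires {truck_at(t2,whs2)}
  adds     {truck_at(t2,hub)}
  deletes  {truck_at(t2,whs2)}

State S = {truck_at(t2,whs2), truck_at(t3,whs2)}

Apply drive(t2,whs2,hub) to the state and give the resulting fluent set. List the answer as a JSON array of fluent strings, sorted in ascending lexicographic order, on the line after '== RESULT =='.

Compute (S \ del) ∪ add:
  pre ⊆ S: {truck_at(t2,whs2)} ⊆ S  — applicable
  S \ del = {truck_at(t3,whs2)}
  ∪ add   = {truck_at(t2,hub), truck_at(t3,whs2)}

== RESULT ==
["truck_at(t2,hub)", "truck_at(t3,whs2)"]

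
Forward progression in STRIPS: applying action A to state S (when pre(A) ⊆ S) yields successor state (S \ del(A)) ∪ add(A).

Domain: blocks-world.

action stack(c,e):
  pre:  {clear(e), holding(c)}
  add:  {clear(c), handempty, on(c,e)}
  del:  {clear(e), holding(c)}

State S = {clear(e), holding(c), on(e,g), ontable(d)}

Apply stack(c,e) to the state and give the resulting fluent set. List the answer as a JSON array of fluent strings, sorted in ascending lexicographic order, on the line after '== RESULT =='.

Progress:
  pre ⊆ S: {clear(e), holding(c)} ⊆ S  — applicable
  S \ del = {on(e,g), ontable(d)}
  ∪ add   = {clear(c), handempty, on(c,e), on(e,g), ontable(d)}

== RESULT ==
["clear(c)", "handempty", "on(c,e)", "on(e,g)", "ontable(d)"]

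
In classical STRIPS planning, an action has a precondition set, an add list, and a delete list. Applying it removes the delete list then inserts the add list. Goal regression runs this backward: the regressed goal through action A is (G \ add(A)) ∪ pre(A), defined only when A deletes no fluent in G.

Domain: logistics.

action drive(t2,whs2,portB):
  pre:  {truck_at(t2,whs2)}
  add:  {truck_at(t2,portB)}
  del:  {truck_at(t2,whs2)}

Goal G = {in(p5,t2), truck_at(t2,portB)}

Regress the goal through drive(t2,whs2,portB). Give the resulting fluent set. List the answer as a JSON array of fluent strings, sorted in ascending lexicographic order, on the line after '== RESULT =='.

Regress:
  G ∩ del = {}  (empty — regression defined)
  G \ add = {in(p5,t2), truck_at(t2,portB)} \ {truck_at(t2,portB)} = {in(p5,t2)}
  ∪ pre   = {in(p5,t2)} ∪ {truck_at(t2,whs2)}
          = {in(p5,t2), truck_at(t2,whs2)}

== RESULT ==
["in(p5,t2)", "truck_at(t2,whs2)"]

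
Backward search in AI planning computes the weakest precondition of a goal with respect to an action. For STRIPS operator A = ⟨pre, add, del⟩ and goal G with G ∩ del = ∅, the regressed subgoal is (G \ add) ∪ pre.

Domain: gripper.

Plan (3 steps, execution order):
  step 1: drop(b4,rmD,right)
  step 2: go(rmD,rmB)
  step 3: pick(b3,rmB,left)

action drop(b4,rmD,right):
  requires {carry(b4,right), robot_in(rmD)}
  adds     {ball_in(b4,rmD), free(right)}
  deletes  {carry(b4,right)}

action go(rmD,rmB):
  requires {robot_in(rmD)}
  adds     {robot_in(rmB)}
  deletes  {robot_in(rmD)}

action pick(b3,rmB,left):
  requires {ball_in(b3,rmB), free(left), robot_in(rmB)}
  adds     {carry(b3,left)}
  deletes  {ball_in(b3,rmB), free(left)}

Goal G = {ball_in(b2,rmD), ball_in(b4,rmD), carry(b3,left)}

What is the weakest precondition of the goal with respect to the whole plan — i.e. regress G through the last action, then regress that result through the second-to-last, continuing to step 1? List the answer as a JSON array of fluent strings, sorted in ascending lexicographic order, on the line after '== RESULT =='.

Work backward from the goal:
  through step 3 (pick(b3,rmB,left)): drop {carry(b3,left)}, keep {ball_in(b2,rmD), ball_in(b4,rmD)}, require {ball_in(b3,rmB), free(left), robot_in(rmB)}
    → {ball_in(b2,rmD), ball_in(b3,rmB), ball_in(b4,rmD), free(left), robot_in(rmB)}
  through step 2 (go(rmD,rmB)): drop {robot_in(rmB)}, keep {ball_in(b2,rmD), ball_in(b3,rmB), ball_in(b4,rmD), free(left)}, require {robot_in(rmD)}
    → {ball_in(b2,rmD), ball_in(b3,rmB), ball_in(b4,rmD), free(left), robot_in(rmD)}
  through step 1 (drop(b4,rmD,right)): drop {ball_in(b4,rmD)}, keep {ball_in(b2,rmD), ball_in(b3,rmB), free(left), robot_in(rmD)}, require {carry(b4,right), robot_in(rmD)}
    → {ball_in(b2,rmD), ball_in(b3,rmB), carry(b4,right), free(left), robot_in(rmD)}

== RESULT ==
["ball_in(b2,rmD)", "ball_in(b3,rmB)", "carry(b4,right)", "free(left)", "robot_in(rmD)"]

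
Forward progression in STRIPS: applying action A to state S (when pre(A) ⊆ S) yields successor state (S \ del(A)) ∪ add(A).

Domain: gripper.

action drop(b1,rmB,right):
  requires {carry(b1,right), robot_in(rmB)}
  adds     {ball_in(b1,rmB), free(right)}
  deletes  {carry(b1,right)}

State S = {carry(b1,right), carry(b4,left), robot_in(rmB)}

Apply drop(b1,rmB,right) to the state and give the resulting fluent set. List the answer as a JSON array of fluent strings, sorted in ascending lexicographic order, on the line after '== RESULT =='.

Compute (S \ del) ∪ add:
  pre ⊆ S: {carry(b1,right), robot_in(rmB)} ⊆ S  — applicable
  S \ del = {carry(b4,left), robot_in(rmB)}
  ∪ add   = {ball_in(b1,rmB), carry(b4,left), free(right), robot_in(rmB)}

== RESULT ==
["ball_in(b1,rmB)", "carry(b4,left)", "free(right)", "robot_in(rmB)"]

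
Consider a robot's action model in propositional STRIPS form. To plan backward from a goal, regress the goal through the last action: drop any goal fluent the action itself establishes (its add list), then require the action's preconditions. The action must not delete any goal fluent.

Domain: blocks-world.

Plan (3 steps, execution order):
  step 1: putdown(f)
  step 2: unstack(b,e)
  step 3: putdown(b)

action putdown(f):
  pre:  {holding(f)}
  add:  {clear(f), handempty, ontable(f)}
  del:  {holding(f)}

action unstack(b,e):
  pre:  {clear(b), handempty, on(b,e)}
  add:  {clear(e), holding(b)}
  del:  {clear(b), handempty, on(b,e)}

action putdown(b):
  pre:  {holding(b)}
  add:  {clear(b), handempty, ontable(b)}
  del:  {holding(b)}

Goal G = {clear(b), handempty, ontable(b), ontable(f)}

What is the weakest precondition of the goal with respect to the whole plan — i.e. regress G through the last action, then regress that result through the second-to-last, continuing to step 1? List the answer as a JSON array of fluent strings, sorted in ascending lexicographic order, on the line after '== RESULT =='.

Regress step by step:
  through step 3 (putdown(b)): drop {clear(b), handempty, ontable(b)}, keep {ontable(f)}, require {holding(b)}
    → {holding(b), ontable(f)}
  through step 2 (unstack(b,e)): drop {holding(b)}, keep {ontable(f)}, require {clear(b), handempty, on(b,e)}
    → {clear(b), handempty, on(b,e), ontable(f)}
  through step 1 (putdown(f)): drop {handempty, ontable(f)}, keep {clear(b), on(b,e)}, require {holding(f)}
    → {clear(b), holding(f), on(b,e)}

== RESULT ==
["clear(b)", "holding(f)", "on(b,e)"]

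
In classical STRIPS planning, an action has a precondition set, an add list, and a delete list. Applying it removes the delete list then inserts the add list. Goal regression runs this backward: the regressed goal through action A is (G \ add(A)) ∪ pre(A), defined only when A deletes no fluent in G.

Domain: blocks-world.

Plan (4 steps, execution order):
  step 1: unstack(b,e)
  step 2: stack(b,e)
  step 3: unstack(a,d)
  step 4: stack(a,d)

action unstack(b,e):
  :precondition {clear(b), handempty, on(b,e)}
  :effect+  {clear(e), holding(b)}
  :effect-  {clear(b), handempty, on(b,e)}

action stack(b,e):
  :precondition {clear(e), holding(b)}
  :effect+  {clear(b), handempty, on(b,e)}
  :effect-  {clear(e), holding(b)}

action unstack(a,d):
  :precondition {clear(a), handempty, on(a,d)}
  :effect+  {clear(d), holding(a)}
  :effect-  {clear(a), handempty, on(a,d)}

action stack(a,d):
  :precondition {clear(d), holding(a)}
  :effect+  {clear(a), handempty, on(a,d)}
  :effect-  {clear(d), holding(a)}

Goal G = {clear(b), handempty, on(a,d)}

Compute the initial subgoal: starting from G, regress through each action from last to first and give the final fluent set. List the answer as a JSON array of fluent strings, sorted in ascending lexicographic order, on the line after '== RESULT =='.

Regress step by step:
  through step 4 (stack(a,d)): drop {handempty, on(a,d)}, keep {clear(b)}, require {clear(d), holding(a)}
    → {clear(b), clear(d), holding(a)}
  through step 3 (unstack(a,d)): drop {clear(d), holding(a)}, keep {clear(b)}, require {clear(a), handempty, on(a,d)}
    → {clear(a), clear(b), handempty, on(a,d)}
  through step 2 (stack(b,e)): drop {clear(b), handempty}, keep {clear(a), on(a,d)}, require {clear(e), holding(b)}
    → {clear(a), clear(e), holding(b), on(a,d)}
  through step 1 (unstack(b,e)): drop {clear(e), holding(b)}, keep {clear(a), on(a,d)}, require {clear(b), handempty, on(b,e)}
    → {clear(a), clear(b), handempty, on(a,d), on(b,e)}

== RESULT ==
["clear(a)", "clear(b)", "handempty", "on(a,d)", "on(b,e)"]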